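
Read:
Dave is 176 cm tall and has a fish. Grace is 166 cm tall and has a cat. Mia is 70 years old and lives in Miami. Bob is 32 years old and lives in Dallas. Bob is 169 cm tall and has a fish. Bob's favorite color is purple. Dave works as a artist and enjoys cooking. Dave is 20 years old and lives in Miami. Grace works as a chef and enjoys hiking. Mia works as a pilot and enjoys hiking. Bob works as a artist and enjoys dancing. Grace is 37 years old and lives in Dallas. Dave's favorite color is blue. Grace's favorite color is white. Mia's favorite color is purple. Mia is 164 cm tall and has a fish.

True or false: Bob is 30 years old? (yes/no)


Bob is actually 32. no

no


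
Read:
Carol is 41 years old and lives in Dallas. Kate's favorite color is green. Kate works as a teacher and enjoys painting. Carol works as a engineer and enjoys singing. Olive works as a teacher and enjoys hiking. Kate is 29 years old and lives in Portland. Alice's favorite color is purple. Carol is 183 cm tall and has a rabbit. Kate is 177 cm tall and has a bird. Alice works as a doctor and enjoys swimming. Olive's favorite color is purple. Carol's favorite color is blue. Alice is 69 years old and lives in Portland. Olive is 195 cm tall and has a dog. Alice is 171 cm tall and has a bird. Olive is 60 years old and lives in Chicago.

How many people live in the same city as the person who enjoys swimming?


Person with hobby swimming is Alice, city Portland. Count = 2

2


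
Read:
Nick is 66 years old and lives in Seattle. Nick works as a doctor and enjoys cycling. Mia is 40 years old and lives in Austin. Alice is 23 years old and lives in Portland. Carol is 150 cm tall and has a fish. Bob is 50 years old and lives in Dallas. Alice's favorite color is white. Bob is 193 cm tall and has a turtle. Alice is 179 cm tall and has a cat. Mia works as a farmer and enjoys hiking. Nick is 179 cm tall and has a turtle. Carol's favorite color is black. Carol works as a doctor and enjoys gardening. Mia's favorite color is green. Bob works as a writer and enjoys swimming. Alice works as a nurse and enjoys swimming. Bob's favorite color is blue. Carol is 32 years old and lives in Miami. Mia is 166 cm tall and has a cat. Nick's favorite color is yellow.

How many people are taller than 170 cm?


Taller than 170: 3

3


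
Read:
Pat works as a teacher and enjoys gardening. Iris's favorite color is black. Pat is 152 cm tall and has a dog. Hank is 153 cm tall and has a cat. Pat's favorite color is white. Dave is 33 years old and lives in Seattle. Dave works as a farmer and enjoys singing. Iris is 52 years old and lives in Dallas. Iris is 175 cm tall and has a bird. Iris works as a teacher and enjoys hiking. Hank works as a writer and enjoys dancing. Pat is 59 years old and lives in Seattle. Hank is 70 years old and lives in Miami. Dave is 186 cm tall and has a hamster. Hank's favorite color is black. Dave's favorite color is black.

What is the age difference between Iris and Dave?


|52 - 33| = 19

19


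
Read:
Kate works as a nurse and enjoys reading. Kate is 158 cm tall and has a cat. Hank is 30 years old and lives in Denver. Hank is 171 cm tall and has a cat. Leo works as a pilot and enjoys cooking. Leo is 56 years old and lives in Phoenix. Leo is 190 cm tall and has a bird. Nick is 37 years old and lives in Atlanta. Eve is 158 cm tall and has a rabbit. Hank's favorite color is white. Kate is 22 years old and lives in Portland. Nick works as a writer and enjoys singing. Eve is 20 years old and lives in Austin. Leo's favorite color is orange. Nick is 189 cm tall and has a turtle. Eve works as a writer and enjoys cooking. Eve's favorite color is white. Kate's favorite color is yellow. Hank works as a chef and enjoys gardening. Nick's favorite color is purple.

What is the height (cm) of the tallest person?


Tallest: Leo at 190 cm

190


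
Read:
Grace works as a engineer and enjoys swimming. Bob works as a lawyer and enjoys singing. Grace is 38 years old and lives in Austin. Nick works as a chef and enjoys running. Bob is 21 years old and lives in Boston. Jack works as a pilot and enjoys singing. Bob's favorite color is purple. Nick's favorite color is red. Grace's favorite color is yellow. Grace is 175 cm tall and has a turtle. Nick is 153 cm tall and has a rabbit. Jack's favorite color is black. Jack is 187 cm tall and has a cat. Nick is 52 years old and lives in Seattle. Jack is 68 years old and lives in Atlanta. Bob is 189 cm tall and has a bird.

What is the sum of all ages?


21+38+68+52 = 179

179


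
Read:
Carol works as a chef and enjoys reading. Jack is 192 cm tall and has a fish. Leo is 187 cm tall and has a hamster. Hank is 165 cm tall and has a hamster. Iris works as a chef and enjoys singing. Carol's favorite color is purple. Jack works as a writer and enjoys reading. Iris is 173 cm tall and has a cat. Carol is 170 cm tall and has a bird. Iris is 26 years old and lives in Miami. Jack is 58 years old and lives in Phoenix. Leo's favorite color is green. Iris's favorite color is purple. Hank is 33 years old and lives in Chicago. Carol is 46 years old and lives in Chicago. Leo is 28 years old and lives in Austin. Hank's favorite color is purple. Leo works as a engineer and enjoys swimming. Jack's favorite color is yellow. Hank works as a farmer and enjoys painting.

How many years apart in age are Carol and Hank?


46 vs 33, diff = 13

13


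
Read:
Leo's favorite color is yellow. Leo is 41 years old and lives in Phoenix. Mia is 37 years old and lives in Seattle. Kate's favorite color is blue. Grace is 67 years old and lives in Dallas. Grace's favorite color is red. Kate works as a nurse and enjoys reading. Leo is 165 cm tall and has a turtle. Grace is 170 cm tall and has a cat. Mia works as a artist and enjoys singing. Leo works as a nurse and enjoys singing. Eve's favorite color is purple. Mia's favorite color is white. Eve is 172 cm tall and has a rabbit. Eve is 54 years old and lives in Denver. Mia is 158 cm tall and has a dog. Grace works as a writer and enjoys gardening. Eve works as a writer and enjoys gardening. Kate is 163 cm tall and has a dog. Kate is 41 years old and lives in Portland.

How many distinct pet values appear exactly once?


Unique pet values: 3

3


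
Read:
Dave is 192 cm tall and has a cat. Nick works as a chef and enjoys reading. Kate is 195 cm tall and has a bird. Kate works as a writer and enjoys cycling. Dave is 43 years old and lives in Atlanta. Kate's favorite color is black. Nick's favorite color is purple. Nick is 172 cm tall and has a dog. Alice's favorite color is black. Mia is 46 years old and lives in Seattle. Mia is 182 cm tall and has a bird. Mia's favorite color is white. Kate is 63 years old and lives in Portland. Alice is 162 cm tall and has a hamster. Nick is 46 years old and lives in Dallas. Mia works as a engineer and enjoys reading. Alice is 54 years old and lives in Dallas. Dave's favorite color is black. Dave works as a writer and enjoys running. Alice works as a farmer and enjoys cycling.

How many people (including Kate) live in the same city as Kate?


Kate lives in Portland. Count = 1

1


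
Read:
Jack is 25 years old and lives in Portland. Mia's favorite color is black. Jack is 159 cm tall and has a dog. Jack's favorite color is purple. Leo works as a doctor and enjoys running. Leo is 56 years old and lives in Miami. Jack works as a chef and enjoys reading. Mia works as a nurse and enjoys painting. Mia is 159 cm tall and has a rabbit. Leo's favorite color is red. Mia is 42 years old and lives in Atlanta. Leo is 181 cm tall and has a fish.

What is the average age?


Sum=123, n=3, avg=41

41


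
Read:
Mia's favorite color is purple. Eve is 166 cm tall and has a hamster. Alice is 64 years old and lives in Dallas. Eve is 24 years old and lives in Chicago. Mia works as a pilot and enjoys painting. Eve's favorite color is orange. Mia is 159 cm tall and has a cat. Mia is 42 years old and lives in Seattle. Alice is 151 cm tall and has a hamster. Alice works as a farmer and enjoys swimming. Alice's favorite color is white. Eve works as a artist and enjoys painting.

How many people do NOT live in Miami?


Not in Miami: 3

3


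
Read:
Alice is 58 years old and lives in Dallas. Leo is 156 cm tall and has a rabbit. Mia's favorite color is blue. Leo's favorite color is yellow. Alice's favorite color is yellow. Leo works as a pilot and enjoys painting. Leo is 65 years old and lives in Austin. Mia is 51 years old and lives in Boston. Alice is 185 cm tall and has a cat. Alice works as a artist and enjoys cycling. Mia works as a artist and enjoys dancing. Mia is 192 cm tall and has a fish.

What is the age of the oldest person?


Oldest: Leo at 65

65


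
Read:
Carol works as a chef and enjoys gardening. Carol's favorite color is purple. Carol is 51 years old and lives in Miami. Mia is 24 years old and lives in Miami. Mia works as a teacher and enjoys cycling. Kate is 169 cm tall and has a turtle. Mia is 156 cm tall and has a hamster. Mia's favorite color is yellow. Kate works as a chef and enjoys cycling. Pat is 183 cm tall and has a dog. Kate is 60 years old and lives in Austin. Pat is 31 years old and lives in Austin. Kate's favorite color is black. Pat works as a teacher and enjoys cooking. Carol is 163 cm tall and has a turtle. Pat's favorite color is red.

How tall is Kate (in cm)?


Kate is 169 cm tall

169


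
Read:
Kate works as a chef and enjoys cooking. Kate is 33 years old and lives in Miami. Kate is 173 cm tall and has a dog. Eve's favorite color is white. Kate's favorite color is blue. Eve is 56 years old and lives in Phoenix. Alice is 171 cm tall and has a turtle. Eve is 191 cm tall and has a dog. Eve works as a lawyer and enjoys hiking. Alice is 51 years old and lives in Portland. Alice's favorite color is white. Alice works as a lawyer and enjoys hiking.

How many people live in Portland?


Count in Portland: 1

1


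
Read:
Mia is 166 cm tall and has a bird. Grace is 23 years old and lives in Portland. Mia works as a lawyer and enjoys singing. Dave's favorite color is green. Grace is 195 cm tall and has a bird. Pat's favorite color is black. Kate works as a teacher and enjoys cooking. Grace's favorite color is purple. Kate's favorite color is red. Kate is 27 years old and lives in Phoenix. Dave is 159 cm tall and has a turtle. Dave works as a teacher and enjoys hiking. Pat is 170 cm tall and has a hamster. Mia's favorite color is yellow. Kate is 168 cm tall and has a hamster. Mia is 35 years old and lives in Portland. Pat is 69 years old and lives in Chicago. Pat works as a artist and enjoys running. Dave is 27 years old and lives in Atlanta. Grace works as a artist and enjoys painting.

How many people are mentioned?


People: Mia, Kate, Grace, Dave, Pat. Count = 5

5


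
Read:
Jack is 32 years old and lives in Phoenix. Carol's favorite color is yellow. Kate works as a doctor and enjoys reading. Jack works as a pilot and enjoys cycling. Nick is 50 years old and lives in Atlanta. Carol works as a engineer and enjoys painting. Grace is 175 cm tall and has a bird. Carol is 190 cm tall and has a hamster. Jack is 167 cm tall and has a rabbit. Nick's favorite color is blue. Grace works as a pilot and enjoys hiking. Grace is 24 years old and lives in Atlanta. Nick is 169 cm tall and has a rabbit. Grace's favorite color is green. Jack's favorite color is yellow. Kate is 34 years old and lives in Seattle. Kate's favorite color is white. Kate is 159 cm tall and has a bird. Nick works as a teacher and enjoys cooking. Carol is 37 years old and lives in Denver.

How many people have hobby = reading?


Count: 1

1


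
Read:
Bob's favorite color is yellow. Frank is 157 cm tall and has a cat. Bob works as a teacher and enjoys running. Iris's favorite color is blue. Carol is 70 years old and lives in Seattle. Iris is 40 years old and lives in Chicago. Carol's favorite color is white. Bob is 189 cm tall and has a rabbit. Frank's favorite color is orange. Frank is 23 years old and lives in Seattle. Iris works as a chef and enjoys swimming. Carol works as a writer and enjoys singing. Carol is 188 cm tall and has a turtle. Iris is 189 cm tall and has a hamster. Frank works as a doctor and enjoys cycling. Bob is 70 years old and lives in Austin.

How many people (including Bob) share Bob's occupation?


Bob is a teacher. Count = 1

1


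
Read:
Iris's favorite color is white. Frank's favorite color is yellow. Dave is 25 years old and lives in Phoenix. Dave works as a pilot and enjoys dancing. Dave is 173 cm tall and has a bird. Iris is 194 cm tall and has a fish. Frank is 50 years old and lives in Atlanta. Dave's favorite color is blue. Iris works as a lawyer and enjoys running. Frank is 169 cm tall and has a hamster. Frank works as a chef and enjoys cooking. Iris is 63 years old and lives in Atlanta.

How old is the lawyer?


The lawyer is Iris, age 63

63


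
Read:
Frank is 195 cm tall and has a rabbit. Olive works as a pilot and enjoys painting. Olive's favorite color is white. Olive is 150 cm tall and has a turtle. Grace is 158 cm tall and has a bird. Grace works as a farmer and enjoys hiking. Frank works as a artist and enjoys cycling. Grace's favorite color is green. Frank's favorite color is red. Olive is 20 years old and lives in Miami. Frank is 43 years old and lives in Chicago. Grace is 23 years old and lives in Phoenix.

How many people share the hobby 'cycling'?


Count: 1

1


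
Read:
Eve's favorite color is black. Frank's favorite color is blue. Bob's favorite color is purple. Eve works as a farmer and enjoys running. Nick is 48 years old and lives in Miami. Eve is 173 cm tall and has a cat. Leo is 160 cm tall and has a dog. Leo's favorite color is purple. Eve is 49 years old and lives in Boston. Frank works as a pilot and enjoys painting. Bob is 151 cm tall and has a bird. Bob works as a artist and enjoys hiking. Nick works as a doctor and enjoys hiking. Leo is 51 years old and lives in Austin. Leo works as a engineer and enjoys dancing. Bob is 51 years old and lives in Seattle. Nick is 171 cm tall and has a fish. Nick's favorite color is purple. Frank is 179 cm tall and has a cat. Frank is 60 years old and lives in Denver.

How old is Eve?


Eve is 49 years old

49


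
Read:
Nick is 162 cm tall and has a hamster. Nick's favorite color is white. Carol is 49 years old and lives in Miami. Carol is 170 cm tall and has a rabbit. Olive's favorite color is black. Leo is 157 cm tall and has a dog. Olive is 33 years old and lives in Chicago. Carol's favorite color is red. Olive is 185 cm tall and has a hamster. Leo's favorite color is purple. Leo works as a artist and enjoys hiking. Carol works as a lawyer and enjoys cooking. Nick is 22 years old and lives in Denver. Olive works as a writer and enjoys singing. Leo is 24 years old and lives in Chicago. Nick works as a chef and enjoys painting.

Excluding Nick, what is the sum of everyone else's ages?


Sum (excluding Nick): 106

106


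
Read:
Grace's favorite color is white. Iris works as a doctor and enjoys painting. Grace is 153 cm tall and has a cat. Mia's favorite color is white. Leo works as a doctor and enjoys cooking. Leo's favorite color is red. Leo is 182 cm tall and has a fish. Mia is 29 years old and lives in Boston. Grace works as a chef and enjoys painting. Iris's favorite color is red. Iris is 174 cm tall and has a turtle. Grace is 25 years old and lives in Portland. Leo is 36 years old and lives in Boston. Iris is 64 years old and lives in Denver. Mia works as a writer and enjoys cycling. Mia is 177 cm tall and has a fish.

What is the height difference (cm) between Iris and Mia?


|174 - 177| = 3

3


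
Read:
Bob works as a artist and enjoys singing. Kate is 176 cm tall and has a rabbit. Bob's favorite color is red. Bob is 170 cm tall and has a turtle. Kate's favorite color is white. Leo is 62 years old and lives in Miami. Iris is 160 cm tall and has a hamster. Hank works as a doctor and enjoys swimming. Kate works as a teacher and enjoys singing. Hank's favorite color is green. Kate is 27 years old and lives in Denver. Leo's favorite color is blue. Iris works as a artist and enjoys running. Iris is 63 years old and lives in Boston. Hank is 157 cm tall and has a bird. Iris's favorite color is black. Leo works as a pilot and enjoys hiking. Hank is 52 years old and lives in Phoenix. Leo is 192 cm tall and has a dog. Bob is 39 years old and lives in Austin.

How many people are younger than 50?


Filter: 2

2


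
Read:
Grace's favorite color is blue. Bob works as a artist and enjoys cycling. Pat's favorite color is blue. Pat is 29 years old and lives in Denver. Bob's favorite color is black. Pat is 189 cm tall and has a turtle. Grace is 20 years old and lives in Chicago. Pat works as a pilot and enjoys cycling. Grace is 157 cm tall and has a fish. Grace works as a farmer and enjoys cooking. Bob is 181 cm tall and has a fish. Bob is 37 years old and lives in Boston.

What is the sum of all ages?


20+37+29 = 86

86


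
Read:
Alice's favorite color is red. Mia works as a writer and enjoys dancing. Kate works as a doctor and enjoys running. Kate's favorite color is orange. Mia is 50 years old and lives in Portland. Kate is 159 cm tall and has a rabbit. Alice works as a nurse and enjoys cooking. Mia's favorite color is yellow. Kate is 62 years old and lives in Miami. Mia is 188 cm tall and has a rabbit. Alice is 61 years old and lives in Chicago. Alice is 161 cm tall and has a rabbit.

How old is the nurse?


The nurse is Alice, age 61

61


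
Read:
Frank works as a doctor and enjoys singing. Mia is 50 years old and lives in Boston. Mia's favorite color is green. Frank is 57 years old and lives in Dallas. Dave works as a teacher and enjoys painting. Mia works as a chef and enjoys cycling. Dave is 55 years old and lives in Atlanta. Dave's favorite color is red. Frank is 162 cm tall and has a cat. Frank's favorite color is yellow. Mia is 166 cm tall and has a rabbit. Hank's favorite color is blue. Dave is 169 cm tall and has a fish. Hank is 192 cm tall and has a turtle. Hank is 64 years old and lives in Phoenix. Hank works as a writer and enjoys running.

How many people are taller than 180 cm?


Taller than 180: 1

1


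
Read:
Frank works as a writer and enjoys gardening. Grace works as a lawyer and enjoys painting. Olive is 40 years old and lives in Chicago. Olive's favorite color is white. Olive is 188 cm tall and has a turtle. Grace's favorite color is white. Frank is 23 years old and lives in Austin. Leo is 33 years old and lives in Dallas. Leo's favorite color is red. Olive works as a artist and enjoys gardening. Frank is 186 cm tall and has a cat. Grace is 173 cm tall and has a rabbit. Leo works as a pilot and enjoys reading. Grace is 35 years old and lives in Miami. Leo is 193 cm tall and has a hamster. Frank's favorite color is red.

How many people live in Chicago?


Count in Chicago: 1

1


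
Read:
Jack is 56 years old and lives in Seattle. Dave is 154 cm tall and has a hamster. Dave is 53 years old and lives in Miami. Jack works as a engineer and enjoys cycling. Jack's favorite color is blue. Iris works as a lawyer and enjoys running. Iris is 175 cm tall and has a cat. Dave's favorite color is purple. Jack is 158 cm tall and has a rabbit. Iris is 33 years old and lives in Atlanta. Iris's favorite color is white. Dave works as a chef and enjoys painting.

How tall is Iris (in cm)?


Iris is 175 cm tall

175


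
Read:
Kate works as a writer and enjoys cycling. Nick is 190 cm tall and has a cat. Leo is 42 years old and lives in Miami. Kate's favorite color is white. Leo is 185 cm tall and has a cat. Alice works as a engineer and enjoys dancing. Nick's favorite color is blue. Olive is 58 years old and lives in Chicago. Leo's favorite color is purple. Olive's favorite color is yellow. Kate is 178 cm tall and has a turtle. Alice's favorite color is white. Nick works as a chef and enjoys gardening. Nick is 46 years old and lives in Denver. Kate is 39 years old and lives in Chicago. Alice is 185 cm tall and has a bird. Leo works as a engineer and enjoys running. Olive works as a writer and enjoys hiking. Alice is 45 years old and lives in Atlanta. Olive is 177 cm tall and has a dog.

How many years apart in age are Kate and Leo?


39 vs 42, diff = 3

3


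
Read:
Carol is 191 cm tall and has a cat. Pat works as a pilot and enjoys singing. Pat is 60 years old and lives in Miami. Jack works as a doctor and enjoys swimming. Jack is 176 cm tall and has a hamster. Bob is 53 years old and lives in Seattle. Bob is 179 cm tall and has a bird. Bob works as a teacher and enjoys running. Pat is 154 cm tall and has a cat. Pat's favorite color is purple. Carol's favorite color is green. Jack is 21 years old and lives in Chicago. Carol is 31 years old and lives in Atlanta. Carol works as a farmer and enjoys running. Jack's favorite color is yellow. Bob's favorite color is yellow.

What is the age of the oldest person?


Oldest: Pat at 60

60


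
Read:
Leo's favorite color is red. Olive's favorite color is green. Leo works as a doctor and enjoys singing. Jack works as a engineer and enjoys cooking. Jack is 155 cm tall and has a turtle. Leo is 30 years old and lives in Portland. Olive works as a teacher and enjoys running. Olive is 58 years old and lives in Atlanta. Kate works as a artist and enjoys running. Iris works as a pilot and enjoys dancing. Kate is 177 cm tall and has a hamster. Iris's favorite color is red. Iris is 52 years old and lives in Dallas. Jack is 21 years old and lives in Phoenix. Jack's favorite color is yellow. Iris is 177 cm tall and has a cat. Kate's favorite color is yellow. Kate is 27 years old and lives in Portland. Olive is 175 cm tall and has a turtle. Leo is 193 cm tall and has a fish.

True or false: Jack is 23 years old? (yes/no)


Jack is actually 21. no

no


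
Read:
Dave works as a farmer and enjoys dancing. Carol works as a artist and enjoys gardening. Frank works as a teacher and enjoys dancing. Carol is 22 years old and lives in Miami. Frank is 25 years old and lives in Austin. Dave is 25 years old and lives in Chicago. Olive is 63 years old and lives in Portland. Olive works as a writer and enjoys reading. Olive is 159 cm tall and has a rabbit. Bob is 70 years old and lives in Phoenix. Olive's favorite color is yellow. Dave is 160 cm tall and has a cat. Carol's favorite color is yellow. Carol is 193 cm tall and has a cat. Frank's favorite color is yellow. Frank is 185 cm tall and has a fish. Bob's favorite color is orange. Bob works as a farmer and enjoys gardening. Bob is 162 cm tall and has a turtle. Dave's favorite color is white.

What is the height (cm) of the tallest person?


Tallest: Carol at 193 cm

193


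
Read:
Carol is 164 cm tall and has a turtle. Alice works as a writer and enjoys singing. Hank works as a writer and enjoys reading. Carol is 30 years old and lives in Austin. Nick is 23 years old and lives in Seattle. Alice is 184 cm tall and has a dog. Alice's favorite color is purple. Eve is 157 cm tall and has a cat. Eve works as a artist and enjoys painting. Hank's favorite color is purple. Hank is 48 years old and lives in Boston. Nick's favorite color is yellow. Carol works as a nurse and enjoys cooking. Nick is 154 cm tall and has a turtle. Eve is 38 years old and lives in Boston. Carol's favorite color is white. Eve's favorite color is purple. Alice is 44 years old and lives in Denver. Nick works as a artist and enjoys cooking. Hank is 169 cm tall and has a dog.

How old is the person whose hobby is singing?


Person with hobby=singing is Alice, age 44

44


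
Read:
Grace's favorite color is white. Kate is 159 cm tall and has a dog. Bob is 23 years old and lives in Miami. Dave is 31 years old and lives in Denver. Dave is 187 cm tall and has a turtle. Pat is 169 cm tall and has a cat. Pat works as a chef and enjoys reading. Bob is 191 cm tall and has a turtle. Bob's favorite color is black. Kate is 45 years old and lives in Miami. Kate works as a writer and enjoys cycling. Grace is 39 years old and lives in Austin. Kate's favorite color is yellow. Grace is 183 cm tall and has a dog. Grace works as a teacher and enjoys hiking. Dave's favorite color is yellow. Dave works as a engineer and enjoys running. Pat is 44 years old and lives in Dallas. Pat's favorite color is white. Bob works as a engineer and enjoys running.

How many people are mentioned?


People: Dave, Grace, Kate, Bob, Pat. Count = 5

5


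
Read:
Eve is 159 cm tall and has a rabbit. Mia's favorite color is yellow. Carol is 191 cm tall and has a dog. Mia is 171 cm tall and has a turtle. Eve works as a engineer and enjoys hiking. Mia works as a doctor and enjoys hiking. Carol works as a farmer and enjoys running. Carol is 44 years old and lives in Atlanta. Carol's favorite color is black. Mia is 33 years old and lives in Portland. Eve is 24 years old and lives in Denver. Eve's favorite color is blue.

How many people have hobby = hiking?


Count: 2

2


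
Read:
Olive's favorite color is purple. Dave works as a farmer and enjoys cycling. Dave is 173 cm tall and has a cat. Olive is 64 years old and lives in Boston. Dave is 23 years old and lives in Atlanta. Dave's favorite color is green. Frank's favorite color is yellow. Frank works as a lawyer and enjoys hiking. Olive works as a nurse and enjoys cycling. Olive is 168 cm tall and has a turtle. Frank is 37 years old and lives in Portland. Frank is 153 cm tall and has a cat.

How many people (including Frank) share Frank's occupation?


Frank is a lawyer. Count = 1

1


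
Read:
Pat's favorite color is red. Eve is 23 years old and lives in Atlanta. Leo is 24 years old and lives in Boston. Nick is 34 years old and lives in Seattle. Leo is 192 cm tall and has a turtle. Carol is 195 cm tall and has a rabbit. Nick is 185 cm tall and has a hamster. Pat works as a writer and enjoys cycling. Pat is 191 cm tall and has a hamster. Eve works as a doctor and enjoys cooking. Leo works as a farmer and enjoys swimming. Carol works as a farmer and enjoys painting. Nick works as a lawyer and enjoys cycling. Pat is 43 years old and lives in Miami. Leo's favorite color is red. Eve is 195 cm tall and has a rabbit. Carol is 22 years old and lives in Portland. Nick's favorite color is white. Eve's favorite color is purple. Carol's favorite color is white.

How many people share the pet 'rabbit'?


Count: 2

2


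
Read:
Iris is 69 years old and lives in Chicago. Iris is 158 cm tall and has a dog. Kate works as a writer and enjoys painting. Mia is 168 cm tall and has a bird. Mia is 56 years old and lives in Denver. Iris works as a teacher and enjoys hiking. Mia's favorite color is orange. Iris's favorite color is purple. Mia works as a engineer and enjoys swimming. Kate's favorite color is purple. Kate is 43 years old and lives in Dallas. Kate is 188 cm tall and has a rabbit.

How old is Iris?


Iris is 69 years old

69


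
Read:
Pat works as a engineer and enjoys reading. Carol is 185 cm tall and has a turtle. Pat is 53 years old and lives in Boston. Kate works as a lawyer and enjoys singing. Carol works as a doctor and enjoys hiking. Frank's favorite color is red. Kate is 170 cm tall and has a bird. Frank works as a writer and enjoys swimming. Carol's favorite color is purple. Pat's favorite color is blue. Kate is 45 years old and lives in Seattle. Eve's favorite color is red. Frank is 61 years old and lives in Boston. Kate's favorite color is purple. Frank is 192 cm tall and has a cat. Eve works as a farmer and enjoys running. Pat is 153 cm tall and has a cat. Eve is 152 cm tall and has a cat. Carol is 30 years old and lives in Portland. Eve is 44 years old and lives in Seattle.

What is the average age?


Sum=233, n=5, avg=46.6

46.6


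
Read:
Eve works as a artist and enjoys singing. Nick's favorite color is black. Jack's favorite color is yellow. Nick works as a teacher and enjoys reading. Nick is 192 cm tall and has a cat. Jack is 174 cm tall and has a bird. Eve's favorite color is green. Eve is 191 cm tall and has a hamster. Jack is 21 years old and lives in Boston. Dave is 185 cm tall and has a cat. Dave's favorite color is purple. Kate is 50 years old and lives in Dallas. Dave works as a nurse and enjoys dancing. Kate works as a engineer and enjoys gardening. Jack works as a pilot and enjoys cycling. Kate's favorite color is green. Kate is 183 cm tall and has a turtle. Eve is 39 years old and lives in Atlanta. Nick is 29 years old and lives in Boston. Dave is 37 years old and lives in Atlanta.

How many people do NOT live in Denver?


Not in Denver: 5

5


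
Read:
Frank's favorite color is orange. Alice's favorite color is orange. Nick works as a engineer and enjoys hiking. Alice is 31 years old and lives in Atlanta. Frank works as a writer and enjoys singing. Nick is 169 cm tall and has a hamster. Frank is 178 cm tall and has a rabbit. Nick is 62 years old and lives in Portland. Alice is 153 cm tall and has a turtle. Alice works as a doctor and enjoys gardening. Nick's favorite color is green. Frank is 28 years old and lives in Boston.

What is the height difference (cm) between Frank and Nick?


|178 - 169| = 9

9


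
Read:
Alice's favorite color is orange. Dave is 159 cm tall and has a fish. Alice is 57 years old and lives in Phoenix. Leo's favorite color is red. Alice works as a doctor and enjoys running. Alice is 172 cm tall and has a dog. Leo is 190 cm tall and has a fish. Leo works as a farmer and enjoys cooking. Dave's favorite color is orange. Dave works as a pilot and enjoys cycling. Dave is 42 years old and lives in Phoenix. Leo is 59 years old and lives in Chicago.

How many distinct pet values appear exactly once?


Unique pet values: 1

1


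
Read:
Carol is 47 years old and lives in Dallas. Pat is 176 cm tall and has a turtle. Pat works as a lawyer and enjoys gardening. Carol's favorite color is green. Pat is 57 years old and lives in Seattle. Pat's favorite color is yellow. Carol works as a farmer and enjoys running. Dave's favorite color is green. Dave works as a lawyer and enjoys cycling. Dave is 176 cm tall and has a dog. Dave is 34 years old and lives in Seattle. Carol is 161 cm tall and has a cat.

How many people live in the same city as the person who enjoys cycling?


Person with hobby cycling is Dave, city Seattle. Count = 2

2


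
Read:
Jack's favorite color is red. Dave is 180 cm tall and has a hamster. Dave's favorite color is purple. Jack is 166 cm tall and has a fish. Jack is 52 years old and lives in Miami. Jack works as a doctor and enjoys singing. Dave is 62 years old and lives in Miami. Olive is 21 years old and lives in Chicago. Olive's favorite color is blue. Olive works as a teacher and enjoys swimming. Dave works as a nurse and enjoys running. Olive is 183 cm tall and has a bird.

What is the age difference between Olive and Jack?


|21 - 52| = 31

31


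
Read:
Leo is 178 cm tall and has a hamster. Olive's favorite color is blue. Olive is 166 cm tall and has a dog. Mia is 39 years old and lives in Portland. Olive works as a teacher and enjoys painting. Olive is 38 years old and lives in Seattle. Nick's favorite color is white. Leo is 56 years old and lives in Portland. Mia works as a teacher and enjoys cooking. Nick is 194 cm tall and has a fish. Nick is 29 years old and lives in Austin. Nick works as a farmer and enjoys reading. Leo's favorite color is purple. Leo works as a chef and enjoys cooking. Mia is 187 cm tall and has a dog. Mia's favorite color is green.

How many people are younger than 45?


Filter: 3

3


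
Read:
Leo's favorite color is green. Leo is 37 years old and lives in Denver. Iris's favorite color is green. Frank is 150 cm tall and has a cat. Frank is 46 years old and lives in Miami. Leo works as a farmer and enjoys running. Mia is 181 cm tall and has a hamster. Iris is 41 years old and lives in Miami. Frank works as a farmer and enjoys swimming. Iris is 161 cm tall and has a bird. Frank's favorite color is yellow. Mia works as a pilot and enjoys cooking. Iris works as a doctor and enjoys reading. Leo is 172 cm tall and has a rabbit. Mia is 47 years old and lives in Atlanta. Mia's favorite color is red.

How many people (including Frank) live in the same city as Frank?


Frank lives in Miami. Count = 2

2


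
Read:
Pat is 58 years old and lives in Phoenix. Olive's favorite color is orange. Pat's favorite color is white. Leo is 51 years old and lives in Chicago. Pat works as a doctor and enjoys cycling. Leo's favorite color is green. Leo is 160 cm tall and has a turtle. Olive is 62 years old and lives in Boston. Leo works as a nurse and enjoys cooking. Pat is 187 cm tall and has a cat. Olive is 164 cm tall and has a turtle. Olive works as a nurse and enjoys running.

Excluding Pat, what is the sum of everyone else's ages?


Sum (excluding Pat): 113

113


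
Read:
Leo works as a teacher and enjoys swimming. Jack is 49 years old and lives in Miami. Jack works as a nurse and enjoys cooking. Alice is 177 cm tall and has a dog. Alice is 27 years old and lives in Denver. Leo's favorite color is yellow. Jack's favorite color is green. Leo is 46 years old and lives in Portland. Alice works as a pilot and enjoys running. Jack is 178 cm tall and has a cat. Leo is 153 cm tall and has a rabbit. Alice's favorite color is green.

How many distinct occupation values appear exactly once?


Unique occupation values: 3

3


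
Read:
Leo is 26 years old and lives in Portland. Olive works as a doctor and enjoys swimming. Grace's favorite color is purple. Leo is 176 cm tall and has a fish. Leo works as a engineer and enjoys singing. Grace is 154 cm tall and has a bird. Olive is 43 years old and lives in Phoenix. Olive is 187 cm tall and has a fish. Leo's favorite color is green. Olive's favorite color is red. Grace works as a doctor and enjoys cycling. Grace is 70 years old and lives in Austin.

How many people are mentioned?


People: Leo, Grace, Olive. Count = 3

3


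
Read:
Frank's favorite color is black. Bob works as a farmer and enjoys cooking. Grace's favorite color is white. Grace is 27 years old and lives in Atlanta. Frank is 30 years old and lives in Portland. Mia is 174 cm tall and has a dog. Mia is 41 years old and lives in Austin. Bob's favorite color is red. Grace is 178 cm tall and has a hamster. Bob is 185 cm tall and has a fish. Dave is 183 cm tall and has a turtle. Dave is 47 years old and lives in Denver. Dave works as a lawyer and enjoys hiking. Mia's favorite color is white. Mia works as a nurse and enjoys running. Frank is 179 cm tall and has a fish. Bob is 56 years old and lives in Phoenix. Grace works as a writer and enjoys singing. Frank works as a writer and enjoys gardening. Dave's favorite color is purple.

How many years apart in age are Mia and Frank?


41 vs 30, diff = 11

11


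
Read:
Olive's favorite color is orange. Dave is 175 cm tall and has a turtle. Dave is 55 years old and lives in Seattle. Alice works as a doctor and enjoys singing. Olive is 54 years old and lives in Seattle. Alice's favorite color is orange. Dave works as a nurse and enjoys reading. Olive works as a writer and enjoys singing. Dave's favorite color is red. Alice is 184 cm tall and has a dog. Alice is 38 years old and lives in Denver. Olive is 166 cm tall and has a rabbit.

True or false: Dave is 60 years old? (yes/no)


Dave is actually 55. no

no


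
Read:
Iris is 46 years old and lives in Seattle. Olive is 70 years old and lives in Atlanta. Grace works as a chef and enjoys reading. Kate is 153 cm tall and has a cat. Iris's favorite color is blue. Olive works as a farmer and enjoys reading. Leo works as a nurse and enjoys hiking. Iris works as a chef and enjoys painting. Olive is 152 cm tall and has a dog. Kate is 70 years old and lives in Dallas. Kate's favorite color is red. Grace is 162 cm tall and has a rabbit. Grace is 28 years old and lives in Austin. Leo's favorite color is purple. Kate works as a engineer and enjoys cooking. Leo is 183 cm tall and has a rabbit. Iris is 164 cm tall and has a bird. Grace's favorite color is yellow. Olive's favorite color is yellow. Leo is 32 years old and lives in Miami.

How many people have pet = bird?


Count: 1

1


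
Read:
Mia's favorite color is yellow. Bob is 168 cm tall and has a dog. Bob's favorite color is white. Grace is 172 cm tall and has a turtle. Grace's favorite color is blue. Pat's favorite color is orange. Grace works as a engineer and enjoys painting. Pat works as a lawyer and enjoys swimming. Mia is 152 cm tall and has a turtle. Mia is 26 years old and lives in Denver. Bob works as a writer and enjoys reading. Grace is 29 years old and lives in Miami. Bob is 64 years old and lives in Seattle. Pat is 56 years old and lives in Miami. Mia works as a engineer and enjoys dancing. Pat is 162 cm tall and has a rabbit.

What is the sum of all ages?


26+56+64+29 = 175

175


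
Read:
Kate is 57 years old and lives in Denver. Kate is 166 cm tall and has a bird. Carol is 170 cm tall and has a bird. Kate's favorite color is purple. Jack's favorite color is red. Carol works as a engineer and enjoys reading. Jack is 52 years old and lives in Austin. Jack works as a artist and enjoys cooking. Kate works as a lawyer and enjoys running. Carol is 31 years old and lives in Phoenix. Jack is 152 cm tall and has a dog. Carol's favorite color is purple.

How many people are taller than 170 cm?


Taller than 170: 0

0


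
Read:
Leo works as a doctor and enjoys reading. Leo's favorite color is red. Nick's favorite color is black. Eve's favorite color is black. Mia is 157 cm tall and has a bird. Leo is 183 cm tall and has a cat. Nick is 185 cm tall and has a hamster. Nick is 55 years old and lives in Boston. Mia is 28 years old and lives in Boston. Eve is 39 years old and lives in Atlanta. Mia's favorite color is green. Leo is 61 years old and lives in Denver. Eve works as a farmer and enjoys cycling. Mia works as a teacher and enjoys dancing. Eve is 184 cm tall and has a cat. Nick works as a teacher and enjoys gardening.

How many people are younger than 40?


Filter: 2

2


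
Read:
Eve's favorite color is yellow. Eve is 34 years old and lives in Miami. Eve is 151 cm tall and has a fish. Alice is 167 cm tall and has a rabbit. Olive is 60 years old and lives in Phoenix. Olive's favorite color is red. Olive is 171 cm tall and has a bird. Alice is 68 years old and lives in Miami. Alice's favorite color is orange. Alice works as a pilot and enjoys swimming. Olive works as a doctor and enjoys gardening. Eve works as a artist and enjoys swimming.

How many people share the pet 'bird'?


Count: 1

1


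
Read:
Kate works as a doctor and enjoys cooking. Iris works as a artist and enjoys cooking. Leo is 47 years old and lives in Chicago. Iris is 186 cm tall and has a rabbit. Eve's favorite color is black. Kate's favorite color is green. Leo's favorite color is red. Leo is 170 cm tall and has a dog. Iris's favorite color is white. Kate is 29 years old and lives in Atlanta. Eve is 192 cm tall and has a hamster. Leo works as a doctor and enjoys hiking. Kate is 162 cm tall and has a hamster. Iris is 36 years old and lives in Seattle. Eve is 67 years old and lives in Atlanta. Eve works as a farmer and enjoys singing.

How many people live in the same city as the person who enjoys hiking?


Person with hobby hiking is Leo, city Chicago. Count = 1

1


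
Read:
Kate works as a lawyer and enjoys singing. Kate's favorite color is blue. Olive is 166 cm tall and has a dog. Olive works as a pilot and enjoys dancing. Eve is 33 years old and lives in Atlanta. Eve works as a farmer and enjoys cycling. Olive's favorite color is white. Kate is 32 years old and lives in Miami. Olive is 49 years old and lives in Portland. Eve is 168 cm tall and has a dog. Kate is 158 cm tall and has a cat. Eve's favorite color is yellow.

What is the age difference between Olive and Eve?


|49 - 33| = 16

16


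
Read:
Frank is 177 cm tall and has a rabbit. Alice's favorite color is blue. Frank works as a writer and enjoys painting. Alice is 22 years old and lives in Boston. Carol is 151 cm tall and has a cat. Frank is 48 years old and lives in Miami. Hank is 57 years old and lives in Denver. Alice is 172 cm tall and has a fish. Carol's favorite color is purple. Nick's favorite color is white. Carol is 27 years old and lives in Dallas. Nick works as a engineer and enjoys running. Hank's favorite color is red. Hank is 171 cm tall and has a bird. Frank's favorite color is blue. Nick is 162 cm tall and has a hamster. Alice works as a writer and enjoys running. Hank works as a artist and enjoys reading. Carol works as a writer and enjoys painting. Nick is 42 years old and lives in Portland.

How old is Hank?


Hank is 57 years old

57
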